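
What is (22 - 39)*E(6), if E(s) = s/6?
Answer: -17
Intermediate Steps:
E(s) = s/6 (E(s) = s*(1/6) = s/6)
(22 - 39)*E(6) = (22 - 39)*((1/6)*6) = -17*1 = -17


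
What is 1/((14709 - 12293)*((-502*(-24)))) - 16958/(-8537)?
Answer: 493612929881/248494722816 ≈ 1.9864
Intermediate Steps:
1/((14709 - 12293)*((-502*(-24)))) - 16958/(-8537) = 1/(2416*12048) - 16958*(-1/8537) = (1/2416)*(1/12048) + 16958/8537 = 1/29107968 + 16958/8537 = 493612929881/248494722816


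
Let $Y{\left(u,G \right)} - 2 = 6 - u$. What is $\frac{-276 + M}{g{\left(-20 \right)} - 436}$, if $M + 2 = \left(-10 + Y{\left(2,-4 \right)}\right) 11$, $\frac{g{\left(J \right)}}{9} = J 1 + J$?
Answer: $\frac{161}{398} \approx 0.40452$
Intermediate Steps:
$Y{\left(u,G \right)} = 8 - u$ ($Y{\left(u,G \right)} = 2 - \left(-6 + u\right) = 8 - u$)
$g{\left(J \right)} = 18 J$ ($g{\left(J \right)} = 9 \left(J 1 + J\right) = 9 \left(J + J\right) = 9 \cdot 2 J = 18 J$)
$M = -46$ ($M = -2 + \left(-10 + \left(8 - 2\right)\right) 11 = -2 + \left(-10 + 6\right) 11 = -2 - 44 = -46$)
$\frac{-276 + M}{g{\left(-20 \right)} - 436} = \frac{-276 - 46}{18 \left(-20\right) - 436} = - \frac{322}{-360 - 436} = - \frac{322}{-796} = \left(-322\right) \left(- \frac{1}{796}\right) = \frac{161}{398}$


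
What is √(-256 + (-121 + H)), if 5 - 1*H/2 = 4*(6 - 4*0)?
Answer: I*√415 ≈ 20.372*I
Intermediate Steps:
H = -38 (H = 10 - 8*(6 - 4*0) = 10 - 8*(6 + 0) = 10 - 8*6 = 10 - 2*24 = 10 - 48 = -38)
√(-256 + (-121 + H)) = √(-256 + (-121 - 38)) = √(-256 - 159) = √(-415) = I*√415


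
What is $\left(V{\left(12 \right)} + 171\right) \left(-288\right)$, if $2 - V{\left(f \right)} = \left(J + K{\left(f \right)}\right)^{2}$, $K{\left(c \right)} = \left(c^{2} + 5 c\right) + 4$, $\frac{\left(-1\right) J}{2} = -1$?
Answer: $12650976$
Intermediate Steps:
$J = 2$ ($J = \left(-2\right) \left(-1\right) = 2$)
$K{\left(c \right)} = 4 + c^{2} + 5 c$
$V{\left(f \right)} = 2 - \left(6 + f^{2} + 5 f\right)^{2}$ ($V{\left(f \right)} = 2 - \left(2 + \left(4 + f^{2} + 5 f\right)\right)^{2} = 2 - \left(6 + f^{2} + 5 f\right)^{2}$)
$\left(V{\left(12 \right)} + 171\right) \left(-288\right) = \left(\left(2 - \left(6 + 12^{2} + 5 \cdot 12\right)^{2}\right) + 171\right) \left(-288\right) = \left(\left(2 - \left(6 + 144 + 60\right)^{2}\right) + 171\right) \left(-288\right) = \left(\left(2 - 210^{2}\right) + 171\right) \left(-288\right) = \left(\left(2 - 44100\right) + 171\right) \left(-288\right) = \left(-44098 + 171\right) \left(-288\right) = \left(-43927\right) \left(-288\right) = 12650976$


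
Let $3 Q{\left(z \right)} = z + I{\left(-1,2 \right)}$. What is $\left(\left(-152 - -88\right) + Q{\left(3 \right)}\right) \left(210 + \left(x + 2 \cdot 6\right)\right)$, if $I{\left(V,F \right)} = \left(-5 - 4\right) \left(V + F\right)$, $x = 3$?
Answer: $-14850$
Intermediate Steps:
$I{\left(V,F \right)} = - 9 F - 9 V$ ($I{\left(V,F \right)} = - 9 \left(F + V\right) = - 9 F - 9 V$)
$Q{\left(z \right)} = -3 + \frac{z}{3}$ ($Q{\left(z \right)} = \frac{z - 9}{3} = \frac{-9 + z}{3} = -3 + \frac{z}{3}$)
$\left(\left(-152 - -88\right) + Q{\left(3 \right)}\right) \left(210 + \left(x + 2 \cdot 6\right)\right) = \left(\left(-152 - -88\right) + \left(-3 + \frac{1}{3} \cdot 3\right)\right) \left(210 + \left(3 + 2 \cdot 6\right)\right) = \left(\left(-152 + 88\right) + \left(-3 + 1\right)\right) \left(210 + \left(3 + 12\right)\right) = \left(-64 - 2\right) \left(210 + 15\right) = \left(-66\right) 225 = -14850$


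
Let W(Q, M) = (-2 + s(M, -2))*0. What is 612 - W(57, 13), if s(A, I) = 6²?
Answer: 612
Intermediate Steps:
s(A, I) = 36
W(Q, M) = 0 (W(Q, M) = (-2 + 36)*0 = 34*0 = 0)
612 - W(57, 13) = 612 - 1*0 = 612 + 0 = 612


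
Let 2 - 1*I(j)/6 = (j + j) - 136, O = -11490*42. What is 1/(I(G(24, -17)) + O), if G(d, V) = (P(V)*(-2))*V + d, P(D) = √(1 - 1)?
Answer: -1/482040 ≈ -2.0745e-6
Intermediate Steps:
O = -482580
P(D) = 0 (P(D) = √0 = 0)
G(d, V) = d (G(d, V) = (0*(-2))*V + d = 0*V + d = 0 + d = d)
I(j) = 828 - 12*j (I(j) = 12 - 6*((j + j) - 136) = 12 - 6*(2*j - 136) = 12 - 6*(-136 + 2*j) = 12 + (816 - 12*j) = 828 - 12*j)
1/(I(G(24, -17)) + O) = 1/((828 - 12*24) - 482580) = 1/((828 - 288) - 482580) = 1/(540 - 482580) = 1/(-482040) = -1/482040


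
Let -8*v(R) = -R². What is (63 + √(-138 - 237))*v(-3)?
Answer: 567/8 + 45*I*√15/8 ≈ 70.875 + 21.786*I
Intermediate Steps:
v(R) = R²/8 (v(R) = -(-1)*R²/8 = R²/8)
(63 + √(-138 - 237))*v(-3) = (63 + √(-138 - 237))*((⅛)*(-3)²) = (63 + √(-375))*((⅛)*9) = (63 + 5*I*√15)*(9/8) = 567/8 + 45*I*√15/8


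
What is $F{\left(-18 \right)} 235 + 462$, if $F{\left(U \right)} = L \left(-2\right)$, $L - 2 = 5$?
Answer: $-2828$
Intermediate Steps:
$L = 7$ ($L = 2 + 5 = 7$)
$F{\left(U \right)} = -14$ ($F{\left(U \right)} = 7 \left(-2\right) = -14$)
$F{\left(-18 \right)} 235 + 462 = \left(-14\right) 235 + 462 = -3290 + 462 = -2828$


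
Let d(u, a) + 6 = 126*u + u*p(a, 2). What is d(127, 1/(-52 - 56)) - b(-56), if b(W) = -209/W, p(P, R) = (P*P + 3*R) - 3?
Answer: 1336845463/81648 ≈ 16373.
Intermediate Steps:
p(P, R) = -3 + P² + 3*R (p(P, R) = (P² + 3*R) - 3 = -3 + P² + 3*R)
d(u, a) = -6 + 126*u + u*(3 + a²) (d(u, a) = -6 + (126*u + u*(-3 + a² + 3*2)) = -6 + (126*u + u*(-3 + a² + 6)) = -6 + (126*u + u*(3 + a²)) = -6 + 126*u + u*(3 + a²))
d(127, 1/(-52 - 56)) - b(-56) = (-6 + 129*127 + 127*(1/(-52 - 56))²) - (-209)/(-56) = (-6 + 16383 + 127*(1/(-108))²) - (-209)*(-1)/56 = (-6 + 16383 + 127*(-1/108)²) - 1*209/56 = (-6 + 16383 + 127*(1/11664)) - 209/56 = (-6 + 16383 + 127/11664) - 209/56 = 191021455/11664 - 209/56 = 1336845463/81648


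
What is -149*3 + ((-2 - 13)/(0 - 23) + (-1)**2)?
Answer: -10243/23 ≈ -445.35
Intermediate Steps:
-149*3 + ((-2 - 13)/(0 - 23) + (-1)**2) = -447 + (-15/(-23) + 1) = -447 + (-15*(-1/23) + 1) = -447 + (15/23 + 1) = -447 + 38/23 = -10243/23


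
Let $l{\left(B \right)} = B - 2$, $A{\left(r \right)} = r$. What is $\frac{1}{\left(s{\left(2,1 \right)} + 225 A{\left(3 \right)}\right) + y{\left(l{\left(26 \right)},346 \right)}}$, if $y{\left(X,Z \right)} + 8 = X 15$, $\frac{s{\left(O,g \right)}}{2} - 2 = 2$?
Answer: $\frac{1}{1035} \approx 0.00096618$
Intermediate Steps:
$s{\left(O,g \right)} = 8$ ($s{\left(O,g \right)} = 4 + 2 \cdot 2 = 4 + 4 = 8$)
$l{\left(B \right)} = -2 + B$ ($l{\left(B \right)} = B - 2 = -2 + B$)
$y{\left(X,Z \right)} = -8 + 15 X$ ($y{\left(X,Z \right)} = -8 + X 15 = -8 + 15 X$)
$\frac{1}{\left(s{\left(2,1 \right)} + 225 A{\left(3 \right)}\right) + y{\left(l{\left(26 \right)},346 \right)}} = \frac{1}{\left(8 + 225 \cdot 3\right) - \left(8 - 15 \left(-2 + 26\right)\right)} = \frac{1}{\left(8 + 675\right) + \left(-8 + 15 \cdot 24\right)} = \frac{1}{683 + \left(-8 + 360\right)} = \frac{1}{683 + 352} = \frac{1}{1035}$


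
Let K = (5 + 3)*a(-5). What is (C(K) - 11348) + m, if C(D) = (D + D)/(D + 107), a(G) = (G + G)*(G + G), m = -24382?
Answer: -32405510/907 ≈ -35728.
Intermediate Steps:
a(G) = 4*G² (a(G) = (2*G)*(2*G) = 4*G²)
K = 800 (K = (5 + 3)*(4*(-5)²) = 8*(4*25) = 8*100 = 800)
C(D) = 2*D/(107 + D) (C(D) = (2*D)/(107 + D) = 2*D/(107 + D))
(C(K) - 11348) + m = (2*800/(107 + 800) - 11348) - 24382 = (2*800/907 - 11348) - 24382 = (2*800*(1/907) - 11348) - 24382 = (1600/907 - 11348) - 24382 = -10291036/907 - 24382 = -32405510/907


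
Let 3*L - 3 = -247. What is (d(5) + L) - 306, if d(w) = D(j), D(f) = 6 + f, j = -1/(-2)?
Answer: -2285/6 ≈ -380.83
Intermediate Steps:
L = -244/3 (L = 1 + (⅓)*(-247) = 1 - 247/3 = -244/3 ≈ -81.333)
j = ½ (j = -1*(-½) = ½ ≈ 0.50000)
d(w) = 13/2 (d(w) = 6 + ½ = 13/2)
(d(5) + L) - 306 = (13/2 - 244/3) - 306 = -449/6 - 306 = -2285/6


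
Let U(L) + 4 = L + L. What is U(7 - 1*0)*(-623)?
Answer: -6230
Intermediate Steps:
U(L) = -4 + 2*L (U(L) = -4 + (L + L) = -4 + 2*L)
U(7 - 1*0)*(-623) = (-4 + 2*(7 - 1*0))*(-623) = (-4 + 2*(7 + 0))*(-623) = (-4 + 2*7)*(-623) = (-4 + 14)*(-623) = 10*(-623) = -6230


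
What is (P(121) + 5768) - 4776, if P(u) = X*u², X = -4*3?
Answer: -174700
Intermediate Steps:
X = -12
P(u) = -12*u²
(P(121) + 5768) - 4776 = (-12*121² + 5768) - 4776 = (-12*14641 + 5768) - 4776 = (-175692 + 5768) - 4776 = -169924 - 4776 = -174700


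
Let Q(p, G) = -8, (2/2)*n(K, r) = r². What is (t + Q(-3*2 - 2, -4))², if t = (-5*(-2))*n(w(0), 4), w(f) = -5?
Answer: 23104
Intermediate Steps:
n(K, r) = r²
t = 160 (t = -5*(-2)*4² = 10*16 = 160)
(t + Q(-3*2 - 2, -4))² = (160 - 8)² = 152² = 23104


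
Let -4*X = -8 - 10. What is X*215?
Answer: 1935/2 ≈ 967.50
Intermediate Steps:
X = 9/2 (X = -(-8 - 10)/4 = -1/4*(-18) = 9/2 ≈ 4.5000)
X*215 = (9/2)*215 = 1935/2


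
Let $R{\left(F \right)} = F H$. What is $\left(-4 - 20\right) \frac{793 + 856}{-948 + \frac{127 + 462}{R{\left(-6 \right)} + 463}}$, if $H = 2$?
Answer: $\frac{17848776}{426959} \approx 41.804$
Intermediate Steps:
$R{\left(F \right)} = 2 F$ ($R{\left(F \right)} = F 2 = 2 F$)
$\left(-4 - 20\right) \frac{793 + 856}{-948 + \frac{127 + 462}{R{\left(-6 \right)} + 463}} = \left(-4 - 20\right) \frac{793 + 856}{-948 + \frac{127 + 462}{2 \left(-6\right) + 463}} = \left(-4 - 20\right) \frac{1649}{-948 + \frac{589}{-12 + 463}} = - 24 \frac{1649}{-948 + \frac{589}{451}} = - 24 \frac{1649}{- \frac{426959}{451}} = - 24 \cdot 1649 \left(- \frac{451}{426959}\right) = \left(-24\right) \left(- \frac{743699}{426959}\right) = \frac{17848776}{426959}$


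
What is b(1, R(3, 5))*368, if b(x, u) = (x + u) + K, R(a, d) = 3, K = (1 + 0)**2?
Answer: 1840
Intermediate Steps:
K = 1 (K = 1**2 = 1)
b(x, u) = 1 + u + x (b(x, u) = (x + u) + 1 = (u + x) + 1 = 1 + u + x)
b(1, R(3, 5))*368 = (1 + 3 + 1)*368 = 5*368 = 1840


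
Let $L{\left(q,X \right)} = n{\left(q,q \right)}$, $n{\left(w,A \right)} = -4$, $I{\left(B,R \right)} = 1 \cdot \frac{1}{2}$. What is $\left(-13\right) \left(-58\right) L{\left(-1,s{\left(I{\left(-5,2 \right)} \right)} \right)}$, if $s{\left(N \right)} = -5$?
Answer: $-3016$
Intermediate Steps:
$I{\left(B,R \right)} = \frac{1}{2}$ ($I{\left(B,R \right)} = 1 \cdot \frac{1}{2} = \frac{1}{2}$)
$L{\left(q,X \right)} = -4$
$\left(-13\right) \left(-58\right) L{\left(-1,s{\left(I{\left(-5,2 \right)} \right)} \right)} = \left(-13\right) \left(-58\right) \left(-4\right) = 754 \left(-4\right) = -3016$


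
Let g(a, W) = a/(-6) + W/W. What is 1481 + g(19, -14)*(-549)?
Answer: 5341/2 ≈ 2670.5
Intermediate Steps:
g(a, W) = 1 - a/6 (g(a, W) = a*(-1/6) + 1 = -a/6 + 1 = 1 - a/6)
1481 + g(19, -14)*(-549) = 1481 + (1 - 1/6*19)*(-549) = 1481 + (1 - 19/6)*(-549) = 1481 - 13/6*(-549) = 1481 + 2379/2 = 5341/2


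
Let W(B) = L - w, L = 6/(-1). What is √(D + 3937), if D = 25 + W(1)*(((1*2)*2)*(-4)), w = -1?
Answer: √4042 ≈ 63.577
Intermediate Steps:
L = -6 (L = 6*(-1) = -6)
W(B) = -5 (W(B) = -6 - 1*(-1) = -6 + 1 = -5)
D = 105 (D = 25 - 5*(1*2)*2*(-4) = 25 - 5*2*2*(-4) = 25 - 20*(-4) = 25 - 5*(-16) = 25 + 80 = 105)
√(D + 3937) = √(105 + 3937) = √4042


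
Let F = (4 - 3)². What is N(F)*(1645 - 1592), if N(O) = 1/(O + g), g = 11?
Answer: 53/12 ≈ 4.4167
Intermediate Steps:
F = 1 (F = 1² = 1)
N(O) = 1/(11 + O) (N(O) = 1/(O + 11) = 1/(11 + O))
N(F)*(1645 - 1592) = (1645 - 1592)/(11 + 1) = 53/12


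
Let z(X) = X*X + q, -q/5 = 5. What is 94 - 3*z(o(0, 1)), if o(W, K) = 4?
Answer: 121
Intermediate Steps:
q = -25 (q = -5*5 = -25)
z(X) = -25 + X**2 (z(X) = X*X - 25 = X**2 - 25 = -25 + X**2)
94 - 3*z(o(0, 1)) = 94 - 3*(-25 + 4**2) = 94 - 3*(-25 + 16) = 94 - 3*(-9) = 94 + 27 = 121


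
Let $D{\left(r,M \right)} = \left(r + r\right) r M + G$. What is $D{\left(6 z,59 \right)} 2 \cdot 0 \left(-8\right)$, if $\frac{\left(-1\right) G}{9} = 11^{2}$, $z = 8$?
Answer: $0$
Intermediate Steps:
$G = -1089$ ($G = - 9 \cdot 11^{2} = \left(-9\right) 121 = -1089$)
$D{\left(r,M \right)} = -1089 + 2 M r^{2}$ ($D{\left(r,M \right)} = \left(r + r\right) r M - 1089 = 2 r r M - 1089 = 2 r^{2} M - 1089 = 2 M r^{2} - 1089 = -1089 + 2 M r^{2}$)
$D{\left(6 z,59 \right)} 2 \cdot 0 \left(-8\right) = \left(-1089 + 2 \cdot 59 \left(6 \cdot 8\right)^{2}\right) 2 \cdot 0 \left(-8\right) = \left(-1089 + 2 \cdot 59 \cdot 48^{2}\right) 0 \left(-8\right) = \left(-1089 + 2 \cdot 59 \cdot 2304\right) 0 = \left(-1089 + 271872\right) 0 = 270783 \cdot 0 = 0$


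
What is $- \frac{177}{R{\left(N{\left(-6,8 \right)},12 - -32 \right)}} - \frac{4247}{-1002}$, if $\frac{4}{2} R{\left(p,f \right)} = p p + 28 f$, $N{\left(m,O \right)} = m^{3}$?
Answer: $\frac{50756407}{11995944} \approx 4.2311$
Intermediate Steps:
$R{\left(p,f \right)} = \frac{p^{2}}{2} + 14 f$ ($R{\left(p,f \right)} = \frac{p p + 28 f}{2} = \frac{p^{2} + 28 f}{2} = \frac{p^{2}}{2} + 14 f$)
$- \frac{177}{R{\left(N{\left(-6,8 \right)},12 - -32 \right)}} - \frac{4247}{-1002} = - \frac{177}{\frac{\left(\left(-6\right)^{3}\right)^{2}}{2} + 14 \left(12 - -32\right)} - \frac{4247}{-1002} = - \frac{177}{\frac{\left(-216\right)^{2}}{2} + 14 \left(12 + 32\right)} - - \frac{4247}{1002} = - \frac{177}{\frac{1}{2} \cdot 46656 + 14 \cdot 44} + \frac{4247}{1002} = - \frac{177}{23328 + 616} + \frac{4247}{1002} = - \frac{177}{23944} + \frac{4247}{1002} = \frac{50756407}{11995944}$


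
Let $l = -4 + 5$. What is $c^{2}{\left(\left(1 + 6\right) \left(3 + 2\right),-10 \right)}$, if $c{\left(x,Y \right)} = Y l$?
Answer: $100$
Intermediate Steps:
$l = 1$
$c{\left(x,Y \right)} = Y$ ($c{\left(x,Y \right)} = Y 1 = Y$)
$c^{2}{\left(\left(1 + 6\right) \left(3 + 2\right),-10 \right)} = \left(-10\right)^{2} = 100$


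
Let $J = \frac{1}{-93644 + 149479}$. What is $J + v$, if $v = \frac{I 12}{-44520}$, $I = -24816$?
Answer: $\frac{138560507}{20714785} \approx 6.689$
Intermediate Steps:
$J = \frac{1}{55835} \approx 1.791 \cdot 10^{-5}$
$v = \frac{12408}{1855}$ ($v = \frac{\left(-24816\right) 12}{-44520} = \left(-297792\right) \left(- \frac{1}{44520}\right) = \frac{12408}{1855} \approx 6.6889$)
$J + v = \frac{1}{55835} + \frac{12408}{1855} = \frac{138560507}{20714785}$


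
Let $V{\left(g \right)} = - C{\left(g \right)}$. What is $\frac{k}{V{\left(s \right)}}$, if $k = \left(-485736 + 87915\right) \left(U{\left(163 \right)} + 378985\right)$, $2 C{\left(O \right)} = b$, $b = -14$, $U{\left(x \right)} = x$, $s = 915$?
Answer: $-21547576644$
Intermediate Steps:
$C{\left(O \right)} = -7$ ($C{\left(O \right)} = \frac{1}{2} \left(-14\right) = -7$)
$V{\left(g \right)} = 7$ ($V{\left(g \right)} = \left(-1\right) \left(-7\right) = 7$)
$k = -150833036508$ ($k = \left(-485736 + 87915\right) \left(163 + 378985\right) = \left(-397821\right) 379148 = -150833036508$)
$\frac{k}{V{\left(s \right)}} = - \frac{150833036508}{7} = \left(-150833036508\right) \frac{1}{7} = -21547576644$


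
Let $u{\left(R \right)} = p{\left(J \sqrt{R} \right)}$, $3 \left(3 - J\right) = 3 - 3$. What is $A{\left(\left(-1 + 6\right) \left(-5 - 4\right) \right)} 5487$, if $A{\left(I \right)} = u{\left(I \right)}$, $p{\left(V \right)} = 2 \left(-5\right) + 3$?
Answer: $-38409$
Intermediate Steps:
$J = 3$ ($J = 3 - \frac{3 - 3}{3} = 3 - 0 = 3 + 0 = 3$)
$p{\left(V \right)} = -7$ ($p{\left(V \right)} = -10 + 3 = -7$)
$u{\left(R \right)} = -7$
$A{\left(I \right)} = -7$
$A{\left(\left(-1 + 6\right) \left(-5 - 4\right) \right)} 5487 = \left(-7\right) 5487 = -38409$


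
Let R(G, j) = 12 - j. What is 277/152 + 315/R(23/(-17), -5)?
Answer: 52589/2584 ≈ 20.352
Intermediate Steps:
277/152 + 315/R(23/(-17), -5) = 277/152 + 315/(12 - 1*(-5)) = 277*(1/152) + 315/(12 + 5) = 277/152 + 315/17 = 52589/2584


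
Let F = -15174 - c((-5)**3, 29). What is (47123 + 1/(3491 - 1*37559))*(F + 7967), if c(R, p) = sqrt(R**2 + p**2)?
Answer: -11570019518141/34068 - 1605386363*sqrt(16466)/34068 ≈ -3.4566e+8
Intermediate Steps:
F = -15174 - sqrt(16466) (F = -15174 - sqrt(((-5)**3)**2 + 29**2) = -15174 - sqrt((-125)**2 + 841) = -15174 - sqrt(15625 + 841) = -15174 - sqrt(16466) ≈ -15302.)
(47123 + 1/(3491 - 1*37559))*(F + 7967) = (47123 + 1/(3491 - 1*37559))*((-15174 - sqrt(16466)) + 7967) = (47123 + 1/(3491 - 37559))*(-7207 - sqrt(16466)) = (47123 + 1/(-34068))*(-7207 - sqrt(16466)) = (47123 - 1/34068)*(-7207 - sqrt(16466)) = 1605386363*(-7207 - sqrt(16466))/34068 = -11570019518141/34068 - 1605386363*sqrt(16466)/34068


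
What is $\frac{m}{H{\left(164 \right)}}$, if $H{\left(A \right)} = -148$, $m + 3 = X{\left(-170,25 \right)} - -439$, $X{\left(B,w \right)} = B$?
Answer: $- \frac{133}{74} \approx -1.7973$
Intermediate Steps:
$m = 266$ ($m = -3 - -269 = -3 + \left(-170 + 439\right) = -3 + 269 = 266$)
$\frac{m}{H{\left(164 \right)}} = \frac{266}{-148} = 266 \left(- \frac{1}{148}\right) = - \frac{133}{74}$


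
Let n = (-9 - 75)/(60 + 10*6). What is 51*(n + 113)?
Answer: 57273/10 ≈ 5727.3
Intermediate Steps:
n = -7/10 (n = -84/(60 + 60) = -84/120 = -84*1/120 = -7/10 ≈ -0.70000)
51*(n + 113) = 51*(-7/10 + 113) = 51*(1123/10) = 57273/10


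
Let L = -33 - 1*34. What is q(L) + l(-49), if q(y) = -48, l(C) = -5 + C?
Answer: -102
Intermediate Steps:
L = -67 (L = -33 - 34 = -67)
q(L) + l(-49) = -48 + (-5 - 49) = -48 - 54 = -102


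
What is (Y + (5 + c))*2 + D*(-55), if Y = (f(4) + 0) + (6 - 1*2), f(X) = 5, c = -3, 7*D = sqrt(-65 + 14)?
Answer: 22 - 55*I*sqrt(51)/7 ≈ 22.0 - 56.111*I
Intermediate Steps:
D = I*sqrt(51)/7 (D = sqrt(-65 + 14)/7 = sqrt(-51)/7 = (I*sqrt(51))/7 = I*sqrt(51)/7 ≈ 1.0202*I)
Y = 9 (Y = (5 + 0) + (6 - 1*2) = 5 + (6 - 2) = 5 + 4 = 9)
(Y + (5 + c))*2 + D*(-55) = (9 + (5 - 3))*2 + (I*sqrt(51)/7)*(-55) = (9 + 2)*2 - 55*I*sqrt(51)/7 = 11*2 - 55*I*sqrt(51)/7 = 22 - 55*I*sqrt(51)/7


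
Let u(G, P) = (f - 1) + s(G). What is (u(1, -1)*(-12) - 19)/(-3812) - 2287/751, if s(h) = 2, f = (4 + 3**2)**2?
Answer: -7171735/2862812 ≈ -2.5051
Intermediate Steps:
f = 169 (f = (4 + 9)**2 = 13**2 = 169)
u(G, P) = 170 (u(G, P) = (169 - 1) + 2 = 168 + 2 = 170)
(u(1, -1)*(-12) - 19)/(-3812) - 2287/751 = (170*(-12) - 19)/(-3812) - 2287/751 = (-2040 - 19)*(-1/3812) - 2287*1/751 = -2059*(-1/3812) - 2287/751 = 2059/3812 - 2287/751 = -7171735/2862812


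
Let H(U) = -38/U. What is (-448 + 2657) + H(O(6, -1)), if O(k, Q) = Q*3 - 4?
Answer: 15501/7 ≈ 2214.4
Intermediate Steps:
O(k, Q) = -4 + 3*Q (O(k, Q) = 3*Q - 4 = -4 + 3*Q)
(-448 + 2657) + H(O(6, -1)) = (-448 + 2657) - 38/(-4 + 3*(-1)) = 2209 - 38/(-4 - 3) = 2209 - 38/(-7) = 2209 - 38*(-1/7) = 2209 + 38/7 = 15501/7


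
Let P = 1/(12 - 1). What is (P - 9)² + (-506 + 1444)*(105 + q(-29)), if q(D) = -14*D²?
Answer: -1324398558/121 ≈ -1.0945e+7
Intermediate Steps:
P = 1/11 ≈ 0.090909
(P - 9)² + (-506 + 1444)*(105 + q(-29)) = (1/11 - 9)² + (-506 + 1444)*(105 - 14*(-29)²) = (-98/11)² + 938*(105 - 14*841) = 9604/121 + 938*(105 - 11774) = 9604/121 + 938*(-11669) = 9604/121 - 10945522 = -1324398558/121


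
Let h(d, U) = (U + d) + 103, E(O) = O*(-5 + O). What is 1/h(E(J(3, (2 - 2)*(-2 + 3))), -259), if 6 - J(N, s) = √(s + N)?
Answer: -1/146 + √3/3066 ≈ -0.0062844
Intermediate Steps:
J(N, s) = 6 - √(N + s) (J(N, s) = 6 - √(s + N) = 6 - √(N + s))
h(d, U) = 103 + U + d
1/h(E(J(3, (2 - 2)*(-2 + 3))), -259) = 1/(103 - 259 + (6 - √(3 + (2 - 2)*(-2 + 3)))*(-5 + (6 - √(3 + (2 - 2)*(-2 + 3))))) = 1/(103 - 259 + (6 - √(3 + 0*1))*(-5 + (6 - √(3 + 0*1)))) = 1/(103 - 259 + (6 - √(3 + 0))*(-5 + (6 - √(3 + 0)))) = 1/(103 - 259 + (6 - √3)*(-5 + (6 - √3))) = 1/(103 - 259 + (6 - √3)*(1 - √3)) = 1/(103 - 259 + (1 - √3)*(6 - √3)) = 1/(-156 + (1 - √3)*(6 - √3))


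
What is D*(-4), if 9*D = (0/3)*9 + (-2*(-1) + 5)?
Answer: -28/9 ≈ -3.1111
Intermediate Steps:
D = 7/9 (D = ((0/3)*9 + (-2*(-1) + 5))/9 = ((0*(1/3))*9 + (2 + 5))/9 = (0*9 + 7)/9 = (0 + 7)/9 = (1/9)*7 = 7/9 ≈ 0.77778)
D*(-4) = (7/9)*(-4) = -28/9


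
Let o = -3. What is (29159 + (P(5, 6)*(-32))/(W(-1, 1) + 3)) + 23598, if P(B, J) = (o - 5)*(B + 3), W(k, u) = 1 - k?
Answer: 265833/5 ≈ 53167.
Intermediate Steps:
P(B, J) = -24 - 8*B (P(B, J) = (-3 - 5)*(B + 3) = -8*(3 + B) = -24 - 8*B)
(29159 + (P(5, 6)*(-32))/(W(-1, 1) + 3)) + 23598 = (29159 + ((-24 - 8*5)*(-32))/((1 - 1*(-1)) + 3)) + 23598 = (29159 + ((-24 - 40)*(-32))/((1 + 1) + 3)) + 23598 = (29159 + (-64*(-32))/(2 + 3)) + 23598 = (29159 + 2048/5) + 23598 = 147843/5 + 23598 = 265833/5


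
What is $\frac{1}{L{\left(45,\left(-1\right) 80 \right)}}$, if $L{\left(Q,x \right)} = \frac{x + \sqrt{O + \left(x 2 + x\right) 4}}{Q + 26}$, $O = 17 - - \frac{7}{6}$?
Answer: $- \frac{34080}{44051} - \frac{71 i \sqrt{33906}}{44051} \approx -0.77365 - 0.29678 i$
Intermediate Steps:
$O = \frac{109}{6}$ ($O = 17 - \left(-7\right) \frac{1}{6} = 17 - - \frac{7}{6} = 17 + \frac{7}{6} = \frac{109}{6} \approx 18.167$)
$L{\left(Q,x \right)} = \frac{x + \sqrt{\frac{109}{6} + 12 x}}{26 + Q}$ ($L{\left(Q,x \right)} = \frac{x + \sqrt{\frac{109}{6} + \left(x 2 + x\right) 4}}{Q + 26} = \frac{x + \sqrt{\frac{109}{6} + \left(2 x + x\right) 4}}{26 + Q} = \frac{x + \sqrt{\frac{109}{6} + 3 x 4}}{26 + Q} = \frac{x + \sqrt{\frac{109}{6} + 12 x}}{26 + Q}$)
$\frac{1}{L{\left(45,\left(-1\right) 80 \right)}} = \frac{1}{\frac{1}{26 + 45} \left(\left(-1\right) 80 + \frac{\sqrt{654 + 432 \left(\left(-1\right) 80\right)}}{6}\right)} = \frac{1}{\frac{1}{71} \left(-80 + \frac{\sqrt{654 + 432 \left(-80\right)}}{6}\right)} = \frac{1}{\frac{1}{71} \left(-80 + \frac{\sqrt{654 - 34560}}{6}\right)} = \frac{1}{\frac{1}{71} \left(-80 + \frac{\sqrt{-33906}}{6}\right)} = \frac{1}{\frac{1}{71} \left(-80 + \frac{i \sqrt{33906}}{6}\right)} = \frac{1}{- \frac{80}{71} + \frac{i \sqrt{33906}}{426}}$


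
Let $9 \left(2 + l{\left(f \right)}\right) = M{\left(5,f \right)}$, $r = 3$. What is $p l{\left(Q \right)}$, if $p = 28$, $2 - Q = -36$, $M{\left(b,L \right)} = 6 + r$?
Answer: $-28$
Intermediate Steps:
$M{\left(b,L \right)} = 9$ ($M{\left(b,L \right)} = 6 + 3 = 9$)
$Q = 38$ ($Q = 2 - -36 = 2 + 36 = 38$)
$l{\left(f \right)} = -1$ ($l{\left(f \right)} = -2 + \frac{1}{9} \cdot 9 = -2 + 1 = -1$)
$p l{\left(Q \right)} = 28 \left(-1\right) = -28$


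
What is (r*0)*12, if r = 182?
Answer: 0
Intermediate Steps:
(r*0)*12 = (182*0)*12 = 0*12 = 0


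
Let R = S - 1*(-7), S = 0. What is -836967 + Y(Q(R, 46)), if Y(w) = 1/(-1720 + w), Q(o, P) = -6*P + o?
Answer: -1664727364/1989 ≈ -8.3697e+5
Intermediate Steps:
R = 7 (R = 0 - 1*(-7) = 0 + 7 = 7)
Q(o, P) = o - 6*P
-836967 + Y(Q(R, 46)) = -836967 + 1/(-1720 + (7 - 6*46)) = -836967 + 1/(-1720 + (7 - 276)) = -836967 + 1/(-1720 - 269) = -836967 + 1/(-1989) = -836967 - 1/1989 = -1664727364/1989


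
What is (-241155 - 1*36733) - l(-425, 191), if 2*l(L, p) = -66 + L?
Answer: -555285/2 ≈ -2.7764e+5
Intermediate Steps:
l(L, p) = -33 + L/2 (l(L, p) = (-66 + L)/2 = -33 + L/2)
(-241155 - 1*36733) - l(-425, 191) = (-241155 - 1*36733) - (-33 + (½)*(-425)) = (-241155 - 36733) - (-33 - 425/2) = -277888 - 1*(-491/2) = -277888 + 491/2 = -555285/2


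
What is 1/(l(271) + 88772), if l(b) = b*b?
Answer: 1/162213 ≈ 6.1647e-6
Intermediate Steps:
l(b) = b²
1/(l(271) + 88772) = 1/(271² + 88772) = 1/(73441 + 88772) = 1/162213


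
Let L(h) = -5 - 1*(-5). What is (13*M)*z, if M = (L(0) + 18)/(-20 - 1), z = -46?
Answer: 3588/7 ≈ 512.57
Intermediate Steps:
L(h) = 0 (L(h) = -5 + 5 = 0)
M = -6/7 (M = (0 + 18)/(-20 - 1) = 18/(-21) = 18*(-1/21) = -6/7 ≈ -0.85714)
(13*M)*z = (13*(-6/7))*(-46) = -78/7*(-46) = 3588/7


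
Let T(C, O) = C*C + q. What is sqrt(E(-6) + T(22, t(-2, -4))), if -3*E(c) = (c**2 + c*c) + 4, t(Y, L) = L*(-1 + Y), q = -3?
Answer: sqrt(4101)/3 ≈ 21.346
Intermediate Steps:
E(c) = -4/3 - 2*c**2/3 (E(c) = -((c**2 + c*c) + 4)/3 = -((c**2 + c**2) + 4)/3 = -(2*c**2 + 4)/3 = -(4 + 2*c**2)/3 = -4/3 - 2*c**2/3)
T(C, O) = -3 + C**2 (T(C, O) = C*C - 3 = C**2 - 3 = -3 + C**2)
sqrt(E(-6) + T(22, t(-2, -4))) = sqrt((-4/3 - 2/3*(-6)**2) + (-3 + 22**2)) = sqrt((-4/3 - 2/3*36) + (-3 + 484)) = sqrt((-4/3 - 24) + 481) = sqrt(-76/3 + 481) = sqrt(1367/3) = sqrt(4101)/3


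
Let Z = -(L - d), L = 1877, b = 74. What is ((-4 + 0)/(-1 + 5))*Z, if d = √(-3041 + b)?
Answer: 1877 - I*√2967 ≈ 1877.0 - 54.47*I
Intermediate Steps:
d = I*√2967 (d = √(-3041 + 74) = √(-2967) = I*√2967 ≈ 54.47*I)
Z = -1877 + I*√2967 (Z = -(1877 - I*√2967) = -1877 + I*√2967 ≈ -1877.0 + 54.47*I)
((-4 + 0)/(-1 + 5))*Z = ((-4 + 0)/(-1 + 5))*(-1877 + I*√2967) = (-4/4)*(-1877 + I*√2967) = (-4*¼)*(-1877 + I*√2967) = -(-1877 + I*√2967) = 1877 - I*√2967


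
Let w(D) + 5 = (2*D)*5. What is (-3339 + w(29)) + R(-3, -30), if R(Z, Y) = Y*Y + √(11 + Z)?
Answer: -2154 + 2*√2 ≈ -2151.2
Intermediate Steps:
R(Z, Y) = Y² + √(11 + Z)
w(D) = -5 + 10*D (w(D) = -5 + (2*D)*5 = -5 + 10*D)
(-3339 + w(29)) + R(-3, -30) = (-3339 + (-5 + 10*29)) + ((-30)² + √(11 - 3)) = (-3339 + (-5 + 290)) + (900 + √8) = (-3339 + 285) + (900 + 2*√2) = -3054 + (900 + 2*√2) = -2154 + 2*√2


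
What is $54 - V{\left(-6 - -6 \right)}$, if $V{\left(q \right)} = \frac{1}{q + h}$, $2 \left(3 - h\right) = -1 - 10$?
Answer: $\frac{916}{17} \approx 53.882$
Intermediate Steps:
$h = \frac{17}{2}$ ($h = 3 - \frac{-1 - 10}{2} = 3 - - \frac{11}{2} = 3 + \frac{11}{2} = \frac{17}{2} \approx 8.5$)
$V{\left(q \right)} = \frac{1}{\frac{17}{2} + q}$ ($V{\left(q \right)} = \frac{1}{q + \frac{17}{2}} = \frac{1}{\frac{17}{2} + q}$)
$54 - V{\left(-6 - -6 \right)} = 54 - \frac{2}{17 + 2 \left(-6 - -6\right)} = 54 - \frac{2}{17 + 2 \left(-6 + 6\right)} = 54 - \frac{2}{17 + 2 \cdot 0} = 54 - \frac{2}{17 + 0} = 54 - \frac{2}{17} = \frac{916}{17}$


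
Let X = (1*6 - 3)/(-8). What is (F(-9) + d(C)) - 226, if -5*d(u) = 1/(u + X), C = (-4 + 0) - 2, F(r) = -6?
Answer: -59152/255 ≈ -231.97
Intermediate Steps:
C = -6 (C = -4 - 2 = -6)
X = -3/8 (X = (6 - 3)*(-⅛) = 3*(-⅛) = -3/8 ≈ -0.37500)
d(u) = -1/(5*(-3/8 + u)) (d(u) = -1/(5*(u - 3/8)) = -1/(5*(-3/8 + u)))
(F(-9) + d(C)) - 226 = (-6 - 8/(-15 + 40*(-6))) - 226 = (-6 - 8/(-15 - 240)) - 226 = (-6 - 8/(-255)) - 226 = (-6 - 8*(-1/255)) - 226 = (-6 + 8/255) - 226 = -1522/255 - 226 = -59152/255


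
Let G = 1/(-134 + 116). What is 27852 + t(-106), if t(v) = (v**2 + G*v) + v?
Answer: 350891/9 ≈ 38988.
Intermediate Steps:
G = -1/18 (G = 1/(-18) = -1/18 ≈ -0.055556)
t(v) = v**2 + 17*v/18 (t(v) = (v**2 - v/18) + v = v**2 + 17*v/18)
27852 + t(-106) = 27852 + (1/18)*(-106)*(17 + 18*(-106)) = 27852 + (1/18)*(-106)*(17 - 1908) = 27852 + (1/18)*(-106)*(-1891) = 27852 + 100223/9 = 350891/9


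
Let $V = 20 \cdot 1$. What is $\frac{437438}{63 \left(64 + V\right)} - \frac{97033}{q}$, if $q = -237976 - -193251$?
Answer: $\frac{10038956593}{118342350} \approx 84.83$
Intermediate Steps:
$V = 20$
$q = -44725$ ($q = -237976 + 193251 = -44725$)
$\frac{437438}{63 \left(64 + V\right)} - \frac{97033}{q} = \frac{437438}{63 \left(64 + 20\right)} - \frac{97033}{-44725} = \frac{437438}{63 \cdot 84} - - \frac{97033}{44725} = \frac{437438}{5292} + \frac{97033}{44725} = 437438 \cdot \frac{1}{5292} + \frac{97033}{44725} = \frac{218719}{2646} + \frac{97033}{44725} = \frac{10038956593}{118342350}$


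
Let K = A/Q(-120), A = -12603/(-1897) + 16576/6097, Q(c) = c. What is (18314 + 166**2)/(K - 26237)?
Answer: -826804414800/472921995599 ≈ -1.7483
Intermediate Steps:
A = 15469309/1652287 (A = -12603*(-1/1897) + 16576*(1/6097) = 12603/1897 + 2368/871 = 15469309/1652287 ≈ 9.3624)
K = -15469309/198274440 (K = (15469309/1652287)/(-120) = (15469309/1652287)*(-1/120) = -15469309/198274440 ≈ -0.078020)
(18314 + 166**2)/(K - 26237) = (18314 + 166**2)/(-15469309/198274440 - 26237) = (18314 + 27556)/(-5202141951589/198274440) = 45870*(-198274440/5202141951589) = -826804414800/472921995599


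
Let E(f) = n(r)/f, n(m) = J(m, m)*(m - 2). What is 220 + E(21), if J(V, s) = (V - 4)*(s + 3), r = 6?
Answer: 1564/7 ≈ 223.43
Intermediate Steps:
J(V, s) = (-4 + V)*(3 + s)
n(m) = (-2 + m)*(-12 + m² - m) (n(m) = (-12 - 4*m + 3*m + m*m)*(m - 2) = (-12 - 4*m + 3*m + m²)*(-2 + m) = (-12 + m² - m)*(-2 + m) = (-2 + m)*(-12 + m² - m))
E(f) = 72/f (E(f) = ((-2 + 6)*(-12 + 6² - 1*6))/f = (4*(-12 + 36 - 6))/f = (4*18)/f = 72/f)
220 + E(21) = 220 + 72/21 = 220 + 72*(1/21) = 220 + 24/7 = 1564/7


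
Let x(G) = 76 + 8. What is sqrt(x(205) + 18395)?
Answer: sqrt(18479) ≈ 135.94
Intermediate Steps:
x(G) = 84
sqrt(x(205) + 18395) = sqrt(84 + 18395) = sqrt(18479)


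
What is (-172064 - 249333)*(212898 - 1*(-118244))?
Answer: -139542245374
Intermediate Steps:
(-172064 - 249333)*(212898 - 1*(-118244)) = -421397*(212898 + 118244) = -421397*331142 = -139542245374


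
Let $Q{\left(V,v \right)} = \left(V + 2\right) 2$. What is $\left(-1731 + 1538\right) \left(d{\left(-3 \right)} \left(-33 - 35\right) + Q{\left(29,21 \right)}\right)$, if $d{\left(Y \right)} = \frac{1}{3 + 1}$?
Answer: $-8685$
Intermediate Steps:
$Q{\left(V,v \right)} = 4 + 2 V$ ($Q{\left(V,v \right)} = \left(2 + V\right) 2 = 4 + 2 V$)
$d{\left(Y \right)} = \frac{1}{4}$
$\left(-1731 + 1538\right) \left(d{\left(-3 \right)} \left(-33 - 35\right) + Q{\left(29,21 \right)}\right) = \left(-1731 + 1538\right) \left(\frac{-33 - 35}{4} + \left(4 + 2 \cdot 29\right)\right) = - 193 \left(\frac{1}{4} \left(-68\right) + \left(4 + 58\right)\right) = - 193 \left(-17 + 62\right) = \left(-193\right) 45 = -8685$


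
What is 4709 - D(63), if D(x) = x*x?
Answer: 740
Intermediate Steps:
D(x) = x²
4709 - D(63) = 4709 - 1*63² = 4709 - 1*3969 = 4709 - 3969 = 740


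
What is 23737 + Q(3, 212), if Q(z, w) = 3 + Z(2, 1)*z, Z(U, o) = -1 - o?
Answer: 23734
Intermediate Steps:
Q(z, w) = 3 - 2*z (Q(z, w) = 3 + (-1 - 1*1)*z = 3 + (-1 - 1)*z = 3 - 2*z)
23737 + Q(3, 212) = 23737 + (3 - 2*3) = 23737 + (3 - 6) = 23737 - 3 = 23734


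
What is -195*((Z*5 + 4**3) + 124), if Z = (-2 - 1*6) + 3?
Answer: -31785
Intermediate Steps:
Z = -5 (Z = (-2 - 6) + 3 = -8 + 3 = -5)
-195*((Z*5 + 4**3) + 124) = -195*((-5*5 + 4**3) + 124) = -195*((-25 + 64) + 124) = -195*(39 + 124) = -195*163 = -31785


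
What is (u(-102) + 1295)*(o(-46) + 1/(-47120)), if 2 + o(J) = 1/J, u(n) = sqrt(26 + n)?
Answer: -567495677/216752 - 2191103*I*sqrt(19)/541880 ≈ -2618.2 - 17.625*I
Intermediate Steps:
o(J) = -2 + 1/J
(u(-102) + 1295)*(o(-46) + 1/(-47120)) = (sqrt(26 - 102) + 1295)*((-2 + 1/(-46)) + 1/(-47120)) = (sqrt(-76) + 1295)*((-2 - 1/46) - 1/47120) = (2*I*sqrt(19) + 1295)*(-93/46 - 1/47120) = (1295 + 2*I*sqrt(19))*(-2191103/1083760) = -567495677/216752 - 2191103*I*sqrt(19)/541880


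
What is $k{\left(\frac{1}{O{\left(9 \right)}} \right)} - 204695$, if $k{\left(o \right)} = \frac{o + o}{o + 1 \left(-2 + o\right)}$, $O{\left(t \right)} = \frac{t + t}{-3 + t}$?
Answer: $- \frac{409391}{2} \approx -2.047 \cdot 10^{5}$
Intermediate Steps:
$O{\left(t \right)} = \frac{2 t}{-3 + t}$
$k{\left(o \right)} = \frac{2 o}{-2 + 2 o}$ ($k{\left(o \right)} = \frac{2 o}{o + \left(-2 + o\right)} = \frac{2 o}{-2 + 2 o}$)
$k{\left(\frac{1}{O{\left(9 \right)}} \right)} - 204695 = \frac{1}{2 \cdot 9 \frac{1}{-3 + 9} \left(-1 + \frac{1}{2 \cdot 9 \frac{1}{-3 + 9}}\right)} - 204695 = \frac{1}{2 \cdot 9 \cdot \frac{1}{6} \left(-1 + \frac{1}{2 \cdot 9 \cdot \frac{1}{6}}\right)} - 204695 = \frac{1}{3 \left(-1 + \frac{1}{3}\right)} - 204695 = \frac{1}{3 \left(- \frac{2}{3}\right)} - 204695 = \frac{1}{3} \left(- \frac{3}{2}\right) - 204695 = - \frac{1}{2} - 204695 = - \frac{409391}{2}$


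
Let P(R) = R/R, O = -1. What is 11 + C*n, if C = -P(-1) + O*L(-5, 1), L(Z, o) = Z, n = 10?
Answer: 51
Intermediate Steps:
P(R) = 1
C = 4 (C = -1*1 - 1*(-5) = -1 + 5 = 4)
11 + C*n = 11 + 4*10 = 11 + 40 = 51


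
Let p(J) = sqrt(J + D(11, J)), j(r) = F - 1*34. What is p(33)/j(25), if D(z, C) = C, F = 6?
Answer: -sqrt(66)/28 ≈ -0.29014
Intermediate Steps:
j(r) = -28 (j(r) = 6 - 1*34 = 6 - 34 = -28)
p(J) = sqrt(2)*sqrt(J) (p(J) = sqrt(J + J) = sqrt(2*J) = sqrt(2)*sqrt(J))
p(33)/j(25) = (sqrt(2)*sqrt(33))/(-28) = sqrt(66)*(-1/28) = -sqrt(66)/28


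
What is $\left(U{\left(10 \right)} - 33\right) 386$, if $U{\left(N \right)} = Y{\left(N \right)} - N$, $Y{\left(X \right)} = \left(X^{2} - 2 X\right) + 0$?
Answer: $14282$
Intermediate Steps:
$Y{\left(X \right)} = X^{2} - 2 X$
$U{\left(N \right)} = - N + N \left(-2 + N\right)$ ($U{\left(N \right)} = N \left(-2 + N\right) - N = - N + N \left(-2 + N\right)$)
$\left(U{\left(10 \right)} - 33\right) 386 = \left(10 \left(-3 + 10\right) - 33\right) 386 = \left(10 \cdot 7 - 33\right) 386 = \left(70 - 33\right) 386 = 37 \cdot 386 = 14282$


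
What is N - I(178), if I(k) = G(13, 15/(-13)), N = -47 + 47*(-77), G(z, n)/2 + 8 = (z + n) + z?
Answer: -48096/13 ≈ -3699.7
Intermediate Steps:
G(z, n) = -16 + 2*n + 4*z (G(z, n) = -16 + 2*((z + n) + z) = -16 + 2*((n + z) + z) = -16 + 2*(n + 2*z) = -16 + (2*n + 4*z) = -16 + 2*n + 4*z)
N = -3666 (N = -47 - 3619 = -3666)
I(k) = 438/13 (I(k) = -16 + 2*(15/(-13)) + 4*13 = -16 + 2*(15*(-1/13)) + 52 = -16 + 2*(-15/13) + 52 = -16 - 30/13 + 52 = 438/13)
N - I(178) = -3666 - 1*438/13 = -3666 - 438/13 = -48096/13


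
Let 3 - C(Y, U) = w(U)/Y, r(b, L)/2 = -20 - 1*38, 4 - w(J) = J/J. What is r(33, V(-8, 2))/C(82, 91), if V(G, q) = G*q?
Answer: -9512/243 ≈ -39.144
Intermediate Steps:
w(J) = 3 (w(J) = 4 - J/J = 4 - 1*1 = 4 - 1 = 3)
r(b, L) = -116 (r(b, L) = 2*(-20 - 1*38) = 2*(-20 - 38) = 2*(-58) = -116)
C(Y, U) = 3 - 3/Y
r(33, V(-8, 2))/C(82, 91) = -116/(3 - 3/82) = -116/243/82 = -116*82/243 = -9512/243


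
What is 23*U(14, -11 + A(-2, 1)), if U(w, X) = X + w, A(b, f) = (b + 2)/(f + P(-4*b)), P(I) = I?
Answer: 69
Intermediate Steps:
A(b, f) = (2 + b)/(f - 4*b) (A(b, f) = (b + 2)/(f - 4*b) = (2 + b)/(f - 4*b))
23*U(14, -11 + A(-2, 1)) = 23*((-11 + (-2 - 1*(-2))/(-1*1 + 4*(-2))) + 14) = 23*((-11 + (-2 + 2)/(-1 - 8)) + 14) = 23*((-11 + 0/(-9)) + 14) = 23*((-11 - ⅑*0) + 14) = 23*((-11 + 0) + 14) = 23*(-11 + 14) = 23*3 = 69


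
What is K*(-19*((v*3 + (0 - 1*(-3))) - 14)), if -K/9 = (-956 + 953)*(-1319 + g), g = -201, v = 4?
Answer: 779760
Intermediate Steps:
K = -41040 (K = -9*(-956 + 953)*(-1319 - 201) = -(-27)*(-1520) = -9*4560 = -41040)
K*(-19*((v*3 + (0 - 1*(-3))) - 14)) = -(-779760)*((4*3 + (0 - 1*(-3))) - 14) = -(-779760)*((12 + (0 + 3)) - 14) = -(-779760)*((12 + 3) - 14) = -(-779760)*(15 - 14) = -(-779760) = -41040*(-19) = 779760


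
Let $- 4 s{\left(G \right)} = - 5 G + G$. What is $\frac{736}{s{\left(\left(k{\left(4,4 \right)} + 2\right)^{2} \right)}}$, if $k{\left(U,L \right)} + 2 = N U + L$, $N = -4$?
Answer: $\frac{46}{9} \approx 5.1111$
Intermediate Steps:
$k{\left(U,L \right)} = -2 + L - 4 U$ ($k{\left(U,L \right)} = -2 + \left(- 4 U + L\right) = -2 + \left(L - 4 U\right) = -2 + L - 4 U$)
$s{\left(G \right)} = G$ ($s{\left(G \right)} = - \frac{- 5 G + G}{4} = - \frac{\left(-4\right) G}{4} = G$)
$\frac{736}{s{\left(\left(k{\left(4,4 \right)} + 2\right)^{2} \right)}} = \frac{736}{\left(\left(-2 + 4 - 16\right) + 2\right)^{2}} = \frac{736}{\left(-14 + 2\right)^{2}} = \frac{736}{\left(-12\right)^{2}} = \frac{736}{144} = 736 \cdot \frac{1}{144} = \frac{46}{9}$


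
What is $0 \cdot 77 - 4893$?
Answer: $-4893$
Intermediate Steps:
$0 \cdot 77 - 4893 = 0 - 4893 = -4893$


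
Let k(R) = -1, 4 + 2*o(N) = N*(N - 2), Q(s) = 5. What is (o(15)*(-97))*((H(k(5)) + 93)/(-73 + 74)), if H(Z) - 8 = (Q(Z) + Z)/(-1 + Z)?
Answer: -1834173/2 ≈ -9.1709e+5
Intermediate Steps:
o(N) = -2 + N*(-2 + N)/2 (o(N) = -2 + (N*(N - 2))/2 = -2 + (N*(-2 + N))/2 = -2 + N*(-2 + N)/2)
H(Z) = 8 + (5 + Z)/(-1 + Z)
(o(15)*(-97))*((H(k(5)) + 93)/(-73 + 74)) = ((-2 + (½)*15² - 1*15)*(-97))*((3*(-1 + 3*(-1))/(-1 - 1) + 93)/(-73 + 74)) = ((-2 + (½)*225 - 15)*(-97))*((3*(-1 - 3)/(-2) + 93)/1) = ((-2 + 225/2 - 15)*(-97))*((3*(-½)*(-4) + 93)*1) = ((191/2)*(-97))*((6 + 93)*1) = -1834173/2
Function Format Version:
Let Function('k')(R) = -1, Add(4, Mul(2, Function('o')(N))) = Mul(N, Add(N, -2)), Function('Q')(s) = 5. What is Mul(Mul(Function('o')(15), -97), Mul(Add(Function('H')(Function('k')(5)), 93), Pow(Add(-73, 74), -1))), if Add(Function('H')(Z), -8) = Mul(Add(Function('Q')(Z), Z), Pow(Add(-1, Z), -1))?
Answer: Rational(-1834173, 2) ≈ -9.1709e+5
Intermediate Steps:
Function('o')(N) = Add(-2, Mul(Rational(1, 2), N, Add(-2, N))) (Function('o')(N) = Add(-2, Mul(Rational(1, 2), Mul(N, Add(N, -2)))) = Add(-2, Mul(Rational(1, 2), Mul(N, Add(-2, N)))) = Add(-2, Mul(Rational(1, 2), N, Add(-2, N))))
Function('H')(Z) = Add(8, Mul(Pow(Add(-1, Z), -1), Add(5, Z))) (Function('H')(Z) = Add(8, Mul(Add(5, Z), Pow(Add(-1, Z), -1))) = Add(8, Mul(Pow(Add(-1, Z), -1), Add(5, Z))))
Mul(Mul(Function('o')(15), -97), Mul(Add(Function('H')(Function('k')(5)), 93), Pow(Add(-73, 74), -1))) = Mul(Mul(Add(-2, Mul(Rational(1, 2), Pow(15, 2)), Mul(-1, 15)), -97), Mul(Add(Mul(3, Pow(Add(-1, -1), -1), Add(-1, Mul(3, -1))), 93), Pow(Add(-73, 74), -1))) = Mul(Mul(Add(-2, Mul(Rational(1, 2), 225), -15), -97), Mul(Add(Mul(3, Pow(-2, -1), Add(-1, -3)), 93), Pow(1, -1))) = Mul(Mul(Add(-2, Rational(225, 2), -15), -97), Mul(Add(Mul(3, Rational(-1, 2), -4), 93), 1)) = Mul(Mul(Rational(191, 2), -97), Mul(Add(6, 93), 1)) = Mul(Rational(-18527, 2), Mul(99, 1)) = Mul(Rational(-18527, 2), 99) = Rational(-1834173, 2)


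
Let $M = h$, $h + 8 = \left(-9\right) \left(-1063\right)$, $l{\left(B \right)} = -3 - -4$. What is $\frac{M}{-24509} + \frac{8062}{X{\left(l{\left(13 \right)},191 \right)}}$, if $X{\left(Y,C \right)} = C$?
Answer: $\frac{195765789}{4681219} \approx 41.819$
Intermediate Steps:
$l{\left(B \right)} = 1$ ($l{\left(B \right)} = -3 + 4 = 1$)
$h = 9559$ ($h = -8 - -9567 = -8 + 9567 = 9559$)
$M = 9559$
$\frac{M}{-24509} + \frac{8062}{X{\left(l{\left(13 \right)},191 \right)}} = \frac{9559}{-24509} + \frac{8062}{191} = 9559 \left(- \frac{1}{24509}\right) + 8062 \cdot \frac{1}{191} = - \frac{9559}{24509} + \frac{8062}{191} = \frac{195765789}{4681219}$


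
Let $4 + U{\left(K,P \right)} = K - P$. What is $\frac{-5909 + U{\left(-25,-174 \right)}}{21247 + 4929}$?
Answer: $- \frac{1441}{6544} \approx -0.2202$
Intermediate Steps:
$U{\left(K,P \right)} = -4 + K - P$ ($U{\left(K,P \right)} = -4 + \left(K - P\right) = -4 + K - P$)
$\frac{-5909 + U{\left(-25,-174 \right)}}{21247 + 4929} = \frac{-5909 - -145}{21247 + 4929} = \frac{-5909 - -145}{26176} = \left(-5909 + 145\right) \frac{1}{26176} = \left(-5764\right) \frac{1}{26176} = - \frac{1441}{6544}$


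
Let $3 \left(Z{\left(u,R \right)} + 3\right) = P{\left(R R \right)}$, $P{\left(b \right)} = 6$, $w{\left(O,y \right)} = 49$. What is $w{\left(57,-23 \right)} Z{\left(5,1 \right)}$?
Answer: $-49$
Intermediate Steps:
$Z{\left(u,R \right)} = -1$ ($Z{\left(u,R \right)} = -3 + \frac{1}{3} \cdot 6 = -3 + 2 = -1$)
$w{\left(57,-23 \right)} Z{\left(5,1 \right)} = 49 \left(-1\right) = -49$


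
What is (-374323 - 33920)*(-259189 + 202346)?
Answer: 23205756849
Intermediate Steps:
(-374323 - 33920)*(-259189 + 202346) = -408243*(-56843) = 23205756849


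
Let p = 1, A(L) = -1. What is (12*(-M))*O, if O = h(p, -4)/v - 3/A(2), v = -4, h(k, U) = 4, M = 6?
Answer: -144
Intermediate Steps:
O = 2 (O = 4/(-4) - 3/(-1) = 4*(-¼) - 3*(-1) = -1 + 3 = 2)
(12*(-M))*O = (12*(-1*6))*2 = (12*(-6))*2 = -72*2 = -144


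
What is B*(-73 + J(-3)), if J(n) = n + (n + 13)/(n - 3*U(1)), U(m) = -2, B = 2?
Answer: -436/3 ≈ -145.33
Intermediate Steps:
J(n) = n + (13 + n)/(6 + n) (J(n) = n + (n + 13)/(n - 3*(-2)) = n + (13 + n)/(n + 6) = n + (13 + n)/(6 + n))
B*(-73 + J(-3)) = 2*(-73 + (13 + (-3)² + 7*(-3))/(6 - 3)) = 2*(-73 + (13 + 9 - 21)/3) = 2*(-73 + (⅓)*1) = 2*(-73 + ⅓) = 2*(-218/3) = -436/3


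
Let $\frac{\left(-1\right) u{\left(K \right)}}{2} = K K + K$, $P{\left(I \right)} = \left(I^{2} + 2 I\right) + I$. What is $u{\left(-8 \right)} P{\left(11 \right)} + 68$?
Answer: $-17180$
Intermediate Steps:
$P{\left(I \right)} = I^{2} + 3 I$
$u{\left(K \right)} = - 2 K - 2 K^{2}$ ($u{\left(K \right)} = - 2 \left(K K + K\right) = - 2 \left(K^{2} + K\right) = - 2 \left(K + K^{2}\right) = - 2 K - 2 K^{2}$)
$u{\left(-8 \right)} P{\left(11 \right)} + 68 = \left(-2\right) \left(-8\right) \left(1 - 8\right) 11 \left(3 + 11\right) + 68 = \left(-2\right) \left(-8\right) \left(-7\right) 11 \cdot 14 + 68 = \left(-112\right) 154 + 68 = -17248 + 68 = -17180$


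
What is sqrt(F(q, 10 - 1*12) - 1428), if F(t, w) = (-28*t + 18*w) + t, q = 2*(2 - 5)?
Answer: I*sqrt(1302) ≈ 36.083*I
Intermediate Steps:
q = -6 (q = 2*(-3) = -6)
F(t, w) = -27*t + 18*w
sqrt(F(q, 10 - 1*12) - 1428) = sqrt((-27*(-6) + 18*(10 - 1*12)) - 1428) = sqrt((162 + 18*(10 - 12)) - 1428) = sqrt((162 + 18*(-2)) - 1428) = sqrt((162 - 36) - 1428) = sqrt(126 - 1428) = sqrt(-1302) = I*sqrt(1302)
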